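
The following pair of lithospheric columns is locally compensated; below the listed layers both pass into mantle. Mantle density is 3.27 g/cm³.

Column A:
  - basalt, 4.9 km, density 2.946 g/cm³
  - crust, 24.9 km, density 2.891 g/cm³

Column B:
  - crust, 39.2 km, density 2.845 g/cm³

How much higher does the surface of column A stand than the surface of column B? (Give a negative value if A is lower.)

−1.72 km

For any compensation level in the mantle, the mantle terms cancel and isostasy reduces to e = (Σt_A − Σt_B) − (Σ(ρt)_A − Σ(ρt)_B) / ρ_m.
Σt_A = 29.8 km; Σt_B = 39.2 km; Σ(ρt)_A = 86.4213; Σ(ρt)_B = 111.524 (in km·g/cm³).
e = (29.8 − 39.2) − (86.4213 − 111.524) / 3.27 = −1.72 km.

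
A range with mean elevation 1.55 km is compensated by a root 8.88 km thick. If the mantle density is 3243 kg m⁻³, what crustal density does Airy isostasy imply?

ρ_c h = (ρ_m − ρ_c) r → ρ_c (h + r) = ρ_m r → ρ_c = ρ_m r / (h + r).
ρ_c = 3243 × 8.88 km / (1.55 km + 8.88 km) = 2760 kg m⁻³.

2760 kg m⁻³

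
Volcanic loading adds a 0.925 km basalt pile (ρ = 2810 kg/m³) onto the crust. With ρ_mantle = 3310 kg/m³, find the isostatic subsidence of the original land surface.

Subaerial loading: s = t ρ_load / ρ_m.
s = 0.925 km × 2810/3310 = 0.785 km.

0.785 km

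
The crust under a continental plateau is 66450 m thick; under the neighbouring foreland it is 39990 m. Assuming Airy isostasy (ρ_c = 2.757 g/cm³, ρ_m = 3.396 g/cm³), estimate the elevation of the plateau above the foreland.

Excess crust Δ = 66450 m − 39990 m = 26460 m, split between elevation h and root r with h + r = Δ.
Airy balance ρ_c h = (ρ_m − ρ_c) r gives r = h ρ_c/(ρ_m − ρ_c), so h (1 + ρ_c/(ρ_m − ρ_c)) = Δ, i.e. h = Δ (ρ_m − ρ_c)/ρ_m.
h = 26460 m × 0.639/3.396 = 4980 m.

4980 m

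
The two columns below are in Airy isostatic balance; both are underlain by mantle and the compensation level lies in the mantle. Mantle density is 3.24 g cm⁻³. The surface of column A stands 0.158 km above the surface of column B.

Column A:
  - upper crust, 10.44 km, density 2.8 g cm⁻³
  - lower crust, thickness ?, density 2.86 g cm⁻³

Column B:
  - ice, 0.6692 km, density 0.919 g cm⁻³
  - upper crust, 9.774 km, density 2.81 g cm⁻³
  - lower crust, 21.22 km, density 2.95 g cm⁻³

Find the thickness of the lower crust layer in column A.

Take the compensation level at the base of the deeper column (depth z_c below the surface of column A) and equate Σ ρ_i t_i down to z_c; mantle fills any gap and the z_c terms cancel.
Column A: 10.44×2.8 + x×2.86 + (z_c − 10.44 − x)×3.24
Column B: 0.158×0 + 0.6692×0.919 + 9.774×2.81 + 21.22×2.95 + (z_c − 0.158 − 31.6632)×3.24
The z_c×3.24 term appears on both sides and cancels. Collect the known terms of each column as K = Σ(ρt)_known − 3.24 × (depth of known layers): K_A = 29.232 − 3.24×10.44 = −4.5936; K_B = 90.6789348 − 3.24×(0.158 + 31.6632) = −12.4217532.
Balance: K_A − x×(3.24 − 2.86) = K_B, so x = (K_A − K_B)/(3.24 − 2.86) = 7.82815/0.38 = 20.6 km.

20.6 km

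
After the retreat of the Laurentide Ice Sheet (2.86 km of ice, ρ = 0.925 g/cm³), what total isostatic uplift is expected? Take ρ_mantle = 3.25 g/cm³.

Removing the load lets mantle flow back in; uplift u satisfies ρ_ice t = ρ_m u.
u = t ρ_ice/ρ_m = 2.86 km × 0.925/3.25 = 0.814 km.

0.814 km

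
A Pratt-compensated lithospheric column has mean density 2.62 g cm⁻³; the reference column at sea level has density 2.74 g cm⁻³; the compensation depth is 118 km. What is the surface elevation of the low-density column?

ρ_ref D = ρ (D + h) → h = D (ρ_ref − ρ)/ρ.
h = 118 km × (2.74 − 2.62)/2.62 = 5.4 km.

5.4 km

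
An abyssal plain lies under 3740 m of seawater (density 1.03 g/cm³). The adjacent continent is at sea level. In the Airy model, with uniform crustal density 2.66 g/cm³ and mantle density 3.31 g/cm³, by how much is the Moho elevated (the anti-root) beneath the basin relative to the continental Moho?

Isostatic balance requires: replacing crust with seawater at the top is compensated by replacing crust with mantle at the base: d (ρ_c − ρ_w) = a (ρ_m − ρ_c).
a = d (ρ_c − ρ_w)/(ρ_m − ρ_c) = 3740 m × 1.63/0.65 = 9380 m.

9380 m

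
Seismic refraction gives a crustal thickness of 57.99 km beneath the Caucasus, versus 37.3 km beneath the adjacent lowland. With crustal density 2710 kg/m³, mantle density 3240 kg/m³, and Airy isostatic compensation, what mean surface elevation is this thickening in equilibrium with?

3.38 km

Excess crust Δ = 57.99 km − 37.3 km = 20.69 km, split between elevation h and root r with h + r = Δ.
Airy balance ρ_c h = (ρ_m − ρ_c) r gives r = h ρ_c/(ρ_m − ρ_c), so h (1 + ρ_c/(ρ_m − ρ_c)) = Δ, i.e. h = Δ (ρ_m − ρ_c)/ρ_m.
h = 20.69 km × 530/3240 = 3.38 km.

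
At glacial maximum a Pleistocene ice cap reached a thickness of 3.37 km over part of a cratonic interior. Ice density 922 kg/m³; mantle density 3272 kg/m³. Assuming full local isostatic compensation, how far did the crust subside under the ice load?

0.95 km

For local isostatic compensation: the ice load ρ_ice t is balanced by mantle displaced below, ρ_m s.
s = t ρ_ice / ρ_m = 3.37 km × 922/3272 = 0.95 km.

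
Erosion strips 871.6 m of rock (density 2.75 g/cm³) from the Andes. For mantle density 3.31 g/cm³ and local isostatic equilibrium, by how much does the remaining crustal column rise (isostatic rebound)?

724 m

Unloading: uplift u = e ρ_c/ρ_m = 871.6 m × 2.75/3.31 = 724 m.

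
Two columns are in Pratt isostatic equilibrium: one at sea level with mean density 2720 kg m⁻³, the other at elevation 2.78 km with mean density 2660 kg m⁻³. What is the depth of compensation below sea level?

ρ_ref D = ρ (D + h) → D (ρ_ref − ρ) = ρ h.
D = ρ h/(ρ_ref − ρ) = 2660 × 2.78 km/(2720 − 2660) = 123 km.

123 km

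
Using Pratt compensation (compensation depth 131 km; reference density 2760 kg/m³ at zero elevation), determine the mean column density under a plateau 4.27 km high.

2670 kg/m³

Pratt balance: ρ_ref D = ρ (D + h).
ρ = ρ_ref D/(D + h) = 2760 × 131 km/(131 km + 4.27 km) = 2670 kg/m³.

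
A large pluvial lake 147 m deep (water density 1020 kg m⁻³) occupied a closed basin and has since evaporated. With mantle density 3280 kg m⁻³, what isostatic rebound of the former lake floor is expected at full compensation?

45.7 m

u = d ρ_w/ρ_m = 147 m × 1020/3280 = 45.7 m.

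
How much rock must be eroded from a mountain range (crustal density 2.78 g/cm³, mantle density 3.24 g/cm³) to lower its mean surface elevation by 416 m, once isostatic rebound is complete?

Net drop Δ = e − u = e − e ρ_c/ρ_m = e (ρ_m − ρ_c)/ρ_m.
e = Δ ρ_m/(ρ_m − ρ_c) = 416 m × 3.24/0.46 = 2930 m.

2930 m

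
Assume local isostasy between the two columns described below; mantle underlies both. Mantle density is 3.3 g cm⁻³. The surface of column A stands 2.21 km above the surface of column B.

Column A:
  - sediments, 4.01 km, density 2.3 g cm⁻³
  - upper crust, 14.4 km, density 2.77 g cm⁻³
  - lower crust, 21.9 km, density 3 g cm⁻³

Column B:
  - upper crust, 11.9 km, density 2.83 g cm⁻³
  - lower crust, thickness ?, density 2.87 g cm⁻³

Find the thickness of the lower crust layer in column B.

Take the compensation level at the base of the deeper column (depth z_c below the surface of column A) and equate Σ ρ_i t_i down to z_c; mantle fills any gap and the z_c terms cancel.
Column A: 4.01×2.3 + 14.4×2.77 + 21.9×3 + (z_c − 40.31)×3.3
Column B: 2.21×0 + 11.9×2.83 + x×2.87 + (z_c − 2.21 − 11.9 − x)×3.3
The z_c×3.3 term appears on both sides and cancels. Collect the known terms of each column as K = Σ(ρt)_known − 3.3 × (depth of known layers): K_A = 114.811 − 3.3×40.31 = −18.212; K_B = 33.677 − 3.3×(2.21 + 11.9) = −12.886.
Balance: K_A = K_B − x×(3.3 − 2.87), so x = (K_B − K_A)/(3.3 − 2.87) = 5.326/0.43 = 12.4 km.

12.4 km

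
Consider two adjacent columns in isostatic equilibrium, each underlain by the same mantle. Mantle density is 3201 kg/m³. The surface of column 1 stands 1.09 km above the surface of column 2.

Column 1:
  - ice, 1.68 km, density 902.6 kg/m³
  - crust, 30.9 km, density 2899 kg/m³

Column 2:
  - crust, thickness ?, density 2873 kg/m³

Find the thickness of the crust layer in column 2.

Take the compensation level at the base of the deeper column (depth z_c below the surface of column 1) and equate Σ ρ_i t_i down to z_c; mantle fills any gap and the z_c terms cancel.
Column 1: 1.68×902.6 + 30.9×2899 + (z_c − 32.58)×3201
Column 2: 1.09×0 + x×2873 + (z_c − 1.09 − 0 − x)×3201
The z_c×3201 term appears on both sides and cancels. Collect the known terms of each column as K = Σ(ρt)_known − 3201 × (depth of known layers): K_1 = 91095.468 − 3201×32.58 = −13193.112; K_2 = 0 − 3201×(1.09 + 0) = −3489.09.
Balance: K_1 = K_2 − x×(3201 − 2873), so x = (K_2 − K_1)/(3201 − 2873) = 9704.02/328 = 29.6 km.

29.6 km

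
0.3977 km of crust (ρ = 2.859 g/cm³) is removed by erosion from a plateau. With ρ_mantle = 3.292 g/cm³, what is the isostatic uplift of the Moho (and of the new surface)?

0.345 km

Unloading: uplift u = e ρ_c/ρ_m = 0.3977 km × 2.859/3.292 = 0.345 km.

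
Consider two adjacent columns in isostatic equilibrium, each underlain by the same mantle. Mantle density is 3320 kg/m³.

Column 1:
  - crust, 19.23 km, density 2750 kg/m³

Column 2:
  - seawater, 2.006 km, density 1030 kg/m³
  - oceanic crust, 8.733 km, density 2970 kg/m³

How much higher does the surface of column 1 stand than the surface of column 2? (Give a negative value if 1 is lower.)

0.997 km

For any compensation level in the mantle, the mantle terms cancel and isostasy reduces to e = (Σt_1 − Σt_2) − (Σ(ρt)_1 − Σ(ρt)_2) / ρ_m.
Σt_1 = 19.23 km; Σt_2 = 10.739 km; Σ(ρt)_1 = 52882.5; Σ(ρt)_2 = 28003.19 (in km·kg/m³).
e = (19.23 − 10.739) − (52882.5 − 28003.19) / 3320 = 0.997 km.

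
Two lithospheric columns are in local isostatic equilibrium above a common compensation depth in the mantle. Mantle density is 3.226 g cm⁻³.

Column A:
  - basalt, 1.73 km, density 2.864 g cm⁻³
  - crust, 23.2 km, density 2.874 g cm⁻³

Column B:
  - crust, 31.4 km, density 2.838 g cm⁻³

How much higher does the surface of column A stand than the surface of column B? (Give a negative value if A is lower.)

For any compensation level in the mantle, the mantle terms cancel and isostasy reduces to e = (Σt_A − Σt_B) − (Σ(ρt)_A − Σ(ρt)_B) / ρ_m.
Σt_A = 24.93 km; Σt_B = 31.4 km; Σ(ρt)_A = 71.63152; Σ(ρt)_B = 89.1132 (in km·g cm⁻³).
e = (24.93 − 31.4) − (71.63152 − 89.1132) / 3.226 = −1.05 km.

−1.05 km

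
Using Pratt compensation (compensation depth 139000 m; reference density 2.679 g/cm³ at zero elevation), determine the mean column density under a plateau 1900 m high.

Pratt balance: ρ_ref D = ρ (D + h).
ρ = ρ_ref D/(D + h) = 2.679 × 139000 m/(139000 m + 1900 m) = 2.64 g/cm³.

2.64 g/cm³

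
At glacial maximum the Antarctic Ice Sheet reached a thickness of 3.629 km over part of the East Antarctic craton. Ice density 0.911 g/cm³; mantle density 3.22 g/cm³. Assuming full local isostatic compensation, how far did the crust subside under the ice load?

For local isostatic compensation: the ice load ρ_ice t is balanced by mantle displaced below, ρ_m s.
s = t ρ_ice / ρ_m = 3.629 km × 0.911/3.22 = 1.03 km.

1.03 km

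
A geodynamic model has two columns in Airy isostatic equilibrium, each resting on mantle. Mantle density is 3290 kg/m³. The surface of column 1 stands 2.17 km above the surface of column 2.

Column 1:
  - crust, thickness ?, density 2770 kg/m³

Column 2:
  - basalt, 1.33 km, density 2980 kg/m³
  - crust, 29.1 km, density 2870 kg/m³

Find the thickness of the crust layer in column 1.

38 km

Take the compensation level at the base of the deeper column (depth z_c below the surface of column 1) and equate Σ ρ_i t_i down to z_c; mantle fills any gap and the z_c terms cancel.
Column 1: x×2770 + (z_c − 0 − x)×3290
Column 2: 2.17×0 + 1.33×2980 + 29.1×2870 + (z_c − 2.17 − 30.43)×3290
The z_c×3290 term appears on both sides and cancels. Collect the known terms of each column as K = Σ(ρt)_known − 3290 × (depth of known layers): K_1 = 0 − 3290×0 = 0; K_2 = 87480.4 − 3290×(2.17 + 30.43) = −19773.6.
Balance: K_1 − x×(3290 − 2770) = K_2, so x = (K_1 − K_2)/(3290 − 2770) = 19773.6/520 = 38 km.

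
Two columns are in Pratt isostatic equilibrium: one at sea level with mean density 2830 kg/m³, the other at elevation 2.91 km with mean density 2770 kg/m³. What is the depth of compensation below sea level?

134 km

ρ_ref D = ρ (D + h) → D (ρ_ref − ρ) = ρ h.
D = ρ h/(ρ_ref − ρ) = 2770 × 2.91 km/(2830 − 2770) = 134 km.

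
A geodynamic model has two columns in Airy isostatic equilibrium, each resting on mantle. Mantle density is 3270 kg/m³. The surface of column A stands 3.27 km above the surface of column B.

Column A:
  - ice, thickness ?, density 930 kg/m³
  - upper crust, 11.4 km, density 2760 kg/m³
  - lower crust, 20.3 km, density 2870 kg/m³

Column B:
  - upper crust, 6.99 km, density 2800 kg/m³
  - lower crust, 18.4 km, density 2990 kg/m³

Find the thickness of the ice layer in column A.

Take the compensation level at the base of the deeper column (depth z_c below the surface of column A) and equate Σ ρ_i t_i down to z_c; mantle fills any gap and the z_c terms cancel.
Column A: x×930 + 11.4×2760 + 20.3×2870 + (z_c − 31.7 − x)×3270
Column B: 3.27×0 + 6.99×2800 + 18.4×2990 + (z_c − 3.27 − 25.39)×3270
The z_c×3270 term appears on both sides and cancels. Collect the known terms of each column as K = Σ(ρt)_known − 3270 × (depth of known layers): K_A = 89725 − 3270×31.7 = −13934; K_B = 74588 − 3270×(3.27 + 25.39) = −19130.2.
Balance: K_A − x×(3270 − 930) = K_B, so x = (K_A − K_B)/(3270 − 930) = 5196.2/2340 = 2.22 km.

2.22 km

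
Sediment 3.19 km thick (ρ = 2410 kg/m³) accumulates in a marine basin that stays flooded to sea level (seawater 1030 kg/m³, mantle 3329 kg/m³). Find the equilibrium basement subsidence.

Submarine loading: the sediment displaces seawater, and the subsidence is in turn flooded, so s (ρ_m − ρ_w) = t (ρ_sed − ρ_w).
s = 3.19 km × (2410 − 1030) / (3329 − 1030) = 1.91 km.

1.91 km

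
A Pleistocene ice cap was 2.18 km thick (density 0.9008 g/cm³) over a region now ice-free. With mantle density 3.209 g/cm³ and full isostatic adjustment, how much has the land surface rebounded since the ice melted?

Removing the load lets mantle flow back in; uplift u satisfies ρ_ice t = ρ_m u.
u = t ρ_ice/ρ_m = 2.18 km × 0.9008/3.209 = 0.612 km.

0.612 km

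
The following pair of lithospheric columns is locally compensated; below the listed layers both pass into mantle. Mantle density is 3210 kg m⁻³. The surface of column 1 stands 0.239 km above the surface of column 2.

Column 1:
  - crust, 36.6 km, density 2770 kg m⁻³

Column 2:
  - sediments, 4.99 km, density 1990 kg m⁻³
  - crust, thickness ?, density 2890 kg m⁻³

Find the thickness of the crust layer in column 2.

Take the compensation level at the base of the deeper column (depth z_c below the surface of column 1) and equate Σ ρ_i t_i down to z_c; mantle fills any gap and the z_c terms cancel.
Column 1: 36.6×2770 + (z_c − 36.6)×3210
Column 2: 0.239×0 + 4.99×1990 + x×2890 + (z_c − 0.239 − 4.99 − x)×3210
The z_c×3210 term appears on both sides and cancels. Collect the known terms of each column as K = Σ(ρt)_known − 3210 × (depth of known layers): K_1 = 101382 − 3210×36.6 = −16104; K_2 = 9930.1 − 3210×(0.239 + 4.99) = −6854.99.
Balance: K_1 = K_2 − x×(3210 − 2890), so x = (K_2 − K_1)/(3210 − 2890) = 9249.01/320 = 28.9 km.

28.9 km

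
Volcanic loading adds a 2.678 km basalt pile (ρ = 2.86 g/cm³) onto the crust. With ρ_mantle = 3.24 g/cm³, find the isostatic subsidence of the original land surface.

Subaerial loading: s = t ρ_load / ρ_m.
s = 2.678 km × 2.86/3.24 = 2.36 km.

2.36 km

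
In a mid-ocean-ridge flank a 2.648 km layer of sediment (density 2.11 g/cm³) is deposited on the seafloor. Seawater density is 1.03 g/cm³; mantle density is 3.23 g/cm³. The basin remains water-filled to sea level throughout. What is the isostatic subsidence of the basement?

1.3 km

Submarine loading: the sediment displaces seawater, and the subsidence is in turn flooded, so s (ρ_m − ρ_w) = t (ρ_sed − ρ_w).
s = 2.648 km × (2.11 − 1.03) / (3.23 − 1.03) = 1.3 km.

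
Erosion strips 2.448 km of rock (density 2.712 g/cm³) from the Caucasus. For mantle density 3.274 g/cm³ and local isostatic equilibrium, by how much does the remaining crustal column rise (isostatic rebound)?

2.03 km

Unloading: uplift u = e ρ_c/ρ_m = 2.448 km × 2.712/3.274 = 2.03 km.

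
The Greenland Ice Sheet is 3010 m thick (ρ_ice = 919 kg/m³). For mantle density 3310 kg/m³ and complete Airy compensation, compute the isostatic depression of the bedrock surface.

836 m

In Airy isostatic equilibrium: the ice load ρ_ice t is balanced by mantle displaced below, ρ_m s.
s = t ρ_ice / ρ_m = 3010 m × 919/3310 = 836 m.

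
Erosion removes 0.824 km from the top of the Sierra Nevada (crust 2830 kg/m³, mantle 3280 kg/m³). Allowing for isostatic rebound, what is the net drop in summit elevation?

0.113 km

Rebound u = e ρ_c/ρ_m = 0.824 km × 2830/3280 = 0.711 km.
Net surface drop = e − u = 0.824 km − 0.711 km = e (ρ_m − ρ_c)/ρ_m = 0.113 km.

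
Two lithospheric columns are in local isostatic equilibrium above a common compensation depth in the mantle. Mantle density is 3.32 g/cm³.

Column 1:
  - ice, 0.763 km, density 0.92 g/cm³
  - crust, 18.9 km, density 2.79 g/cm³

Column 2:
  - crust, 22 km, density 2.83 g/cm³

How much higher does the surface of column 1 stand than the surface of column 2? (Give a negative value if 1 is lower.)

For any compensation level in the mantle, the mantle terms cancel and isostasy reduces to e = (Σt_1 − Σt_2) − (Σ(ρt)_1 − Σ(ρt)_2) / ρ_m.
Σt_1 = 19.663 km; Σt_2 = 22 km; Σ(ρt)_1 = 53.43296; Σ(ρt)_2 = 62.26 (in km·g/cm³).
e = (19.663 − 22) − (53.43296 − 62.26) / 3.32 = 0.322 km.

0.322 km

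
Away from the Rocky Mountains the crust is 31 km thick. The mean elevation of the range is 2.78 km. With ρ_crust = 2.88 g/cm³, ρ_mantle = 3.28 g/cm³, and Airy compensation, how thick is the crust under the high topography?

Root depth r = h ρ_c / (ρ_m − ρ_c) = 2.78 km × 2.88 / 0.4 = 20.02 km.
Total thickness = T + h + r = 31 km + 2.78 km + 20.02 km = 53.8 km.

53.8 km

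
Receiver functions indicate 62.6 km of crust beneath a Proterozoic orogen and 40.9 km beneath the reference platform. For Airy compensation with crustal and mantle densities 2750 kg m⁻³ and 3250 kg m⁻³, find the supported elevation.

Excess crust Δ = 62.6 km − 40.9 km = 21.7 km, split between elevation h and root r with h + r = Δ.
Airy balance ρ_c h = (ρ_m − ρ_c) r gives r = h ρ_c/(ρ_m − ρ_c), so h (1 + ρ_c/(ρ_m − ρ_c)) = Δ, i.e. h = Δ (ρ_m − ρ_c)/ρ_m.
h = 21.7 km × 500/3250 = 3.34 km.

3.34 km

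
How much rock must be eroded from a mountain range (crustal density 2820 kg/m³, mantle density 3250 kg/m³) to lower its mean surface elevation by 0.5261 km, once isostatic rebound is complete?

3.98 km

Net drop Δ = e − u = e − e ρ_c/ρ_m = e (ρ_m − ρ_c)/ρ_m.
e = Δ ρ_m/(ρ_m − ρ_c) = 0.5261 km × 3250/430 = 3.98 km.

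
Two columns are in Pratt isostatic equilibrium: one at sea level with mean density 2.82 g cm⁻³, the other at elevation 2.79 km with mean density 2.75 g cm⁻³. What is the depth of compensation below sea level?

ρ_ref D = ρ (D + h) → D (ρ_ref − ρ) = ρ h.
D = ρ h/(ρ_ref − ρ) = 2.75 × 2.79 km/(2.82 − 2.75) = 110 km.

110 km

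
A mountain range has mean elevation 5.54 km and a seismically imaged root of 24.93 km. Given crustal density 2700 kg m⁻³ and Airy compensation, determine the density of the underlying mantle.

Airy balance: ρ_c h = (ρ_m − ρ_c) r → ρ_m = ρ_c (1 + h/r).
ρ_m = 2700 × (1 + 5.54 km/24.93 km) = 3300 kg m⁻³.

3300 kg m⁻³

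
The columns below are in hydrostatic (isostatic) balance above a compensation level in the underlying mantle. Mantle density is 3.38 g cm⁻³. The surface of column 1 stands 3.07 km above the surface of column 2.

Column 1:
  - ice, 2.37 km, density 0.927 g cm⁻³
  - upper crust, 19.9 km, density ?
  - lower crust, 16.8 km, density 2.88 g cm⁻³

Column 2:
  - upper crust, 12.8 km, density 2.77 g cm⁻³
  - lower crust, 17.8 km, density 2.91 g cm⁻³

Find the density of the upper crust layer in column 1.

Take the compensation level at the base of the deeper column (depth z_c below the surface of column 1) and equate Σ ρ_i t_i down to z_c; mantle fills any gap and the z_c terms cancel.
Column 1: 2.37×0.927 + 19.9×ρ + 16.8×2.88 + (z_c − 39.07)×3.38
Column 2: 3.07×0 + 12.8×2.77 + 17.8×2.91 + (z_c − 3.07 − 30.6)×3.38
The z_c×3.38 term appears on both sides and cancels. Collect the known terms of each column as K = Σ(ρt)_known − 3.38 × (depth of known layers): K_1 = 50.58099 − 3.38×39.07 = −81.47561; K_2 = 87.254 − 3.38×(3.07 + 30.6) = −26.5506.
Balance: K_1 + 19.9×ρ = K_2, so ρ = (K_2 − K_1)/19.9 = 54.925/19.9 = 2.76 g cm⁻³.

2.76 g cm⁻³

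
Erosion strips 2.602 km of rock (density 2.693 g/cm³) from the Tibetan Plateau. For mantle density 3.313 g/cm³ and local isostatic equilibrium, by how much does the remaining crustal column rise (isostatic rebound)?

Unloading: uplift u = e ρ_c/ρ_m = 2.602 km × 2.693/3.313 = 2.12 km.

2.12 km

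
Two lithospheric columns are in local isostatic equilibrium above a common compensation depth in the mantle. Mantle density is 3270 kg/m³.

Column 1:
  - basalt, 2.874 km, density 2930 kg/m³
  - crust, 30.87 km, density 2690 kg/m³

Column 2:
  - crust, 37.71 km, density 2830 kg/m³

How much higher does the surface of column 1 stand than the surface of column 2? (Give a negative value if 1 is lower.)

For any compensation level in the mantle, the mantle terms cancel and isostasy reduces to e = (Σt_1 − Σt_2) − (Σ(ρt)_1 − Σ(ρt)_2) / ρ_m.
Σt_1 = 33.744 km; Σt_2 = 37.71 km; Σ(ρt)_1 = 91461.12; Σ(ρt)_2 = 106719.3 (in km·kg/m³).
e = (33.744 − 37.71) − (91461.12 − 106719.3) / 3270 = 0.7 km.

0.7 km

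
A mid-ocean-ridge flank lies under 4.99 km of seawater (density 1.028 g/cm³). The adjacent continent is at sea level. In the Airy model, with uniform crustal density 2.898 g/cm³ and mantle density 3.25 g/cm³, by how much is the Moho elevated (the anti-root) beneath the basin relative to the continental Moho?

26.5 km

In Airy isostatic equilibrium: replacing crust with seawater at the top is compensated by replacing crust with mantle at the base: d (ρ_c − ρ_w) = a (ρ_m − ρ_c).
a = d (ρ_c − ρ_w)/(ρ_m − ρ_c) = 4.99 km × 1.87/0.352 = 26.5 km.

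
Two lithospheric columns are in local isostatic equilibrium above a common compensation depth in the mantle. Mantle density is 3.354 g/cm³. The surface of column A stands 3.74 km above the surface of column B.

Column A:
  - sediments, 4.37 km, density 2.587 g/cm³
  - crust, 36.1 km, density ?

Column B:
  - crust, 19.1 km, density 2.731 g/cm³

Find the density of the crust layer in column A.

2.77 g/cm³

Take the compensation level at the base of the deeper column (depth z_c below the surface of column A) and equate Σ ρ_i t_i down to z_c; mantle fills any gap and the z_c terms cancel.
Column A: 4.37×2.587 + 36.1×ρ + (z_c − 40.47)×3.354
Column B: 3.74×0 + 19.1×2.731 + (z_c − 3.74 − 19.1)×3.354
The z_c×3.354 term appears on both sides and cancels. Collect the known terms of each column as K = Σ(ρt)_known − 3.354 × (depth of known layers): K_A = 11.30519 − 3.354×40.47 = −124.43119; K_B = 52.1621 − 3.354×(3.74 + 19.1) = −24.44326.
Balance: K_A + 36.1×ρ = K_B, so ρ = (K_B − K_A)/36.1 = 99.9879/36.1 = 2.77 g/cm³.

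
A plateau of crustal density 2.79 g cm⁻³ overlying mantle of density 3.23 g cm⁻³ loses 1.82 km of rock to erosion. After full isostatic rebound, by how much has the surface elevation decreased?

0.248 km

Rebound u = e ρ_c/ρ_m = 1.82 km × 2.79/3.23 = 1.572 km.
Net surface drop = e − u = 1.82 km − 1.572 km = e (ρ_m − ρ_c)/ρ_m = 0.248 km.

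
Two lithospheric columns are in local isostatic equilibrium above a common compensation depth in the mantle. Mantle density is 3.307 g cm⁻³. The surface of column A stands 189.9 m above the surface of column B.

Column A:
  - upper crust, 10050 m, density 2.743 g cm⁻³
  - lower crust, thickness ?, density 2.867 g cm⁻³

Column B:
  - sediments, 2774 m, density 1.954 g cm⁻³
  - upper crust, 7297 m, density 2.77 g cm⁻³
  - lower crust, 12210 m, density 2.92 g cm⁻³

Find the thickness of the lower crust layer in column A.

Take the compensation level at the base of the deeper column (depth z_c below the surface of column A) and equate Σ ρ_i t_i down to z_c; mantle fills any gap and the z_c terms cancel.
Column A: 10050×2.743 + x×2.867 + (z_c − 10050 − x)×3.307
Column B: 189.9×0 + 2774×1.954 + 7297×2.77 + 12210×2.92 + (z_c − 189.9 − 22281)×3.307
The z_c×3.307 term appears on both sides and cancels. Collect the known terms of each column as K = Σ(ρt)_known − 3.307 × (depth of known layers): K_A = 27567.15 − 3.307×10050 = −5668.2; K_B = 61286.286 − 3.307×(189.9 + 22281) = −13024.9803.
Balance: K_A − x×(3.307 − 2.867) = K_B, so x = (K_A − K_B)/(3.307 − 2.867) = 7356.78/0.44 = 16700 m.

16700 m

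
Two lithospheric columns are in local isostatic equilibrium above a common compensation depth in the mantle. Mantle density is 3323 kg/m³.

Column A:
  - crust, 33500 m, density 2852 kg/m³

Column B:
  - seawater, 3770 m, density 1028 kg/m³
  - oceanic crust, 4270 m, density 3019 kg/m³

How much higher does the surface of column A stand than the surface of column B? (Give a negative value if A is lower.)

1750 m

For any compensation level in the mantle, the mantle terms cancel and isostasy reduces to e = (Σt_A − Σt_B) − (Σ(ρt)_A − Σ(ρt)_B) / ρ_m.
Σt_A = 33500 m; Σt_B = 8040 m; Σ(ρt)_A = 95542000; Σ(ρt)_B = 16766690 (in m·kg/m³).
e = (33500 − 8040) − (95542000 − 16766690) / 3323 = 1750 m.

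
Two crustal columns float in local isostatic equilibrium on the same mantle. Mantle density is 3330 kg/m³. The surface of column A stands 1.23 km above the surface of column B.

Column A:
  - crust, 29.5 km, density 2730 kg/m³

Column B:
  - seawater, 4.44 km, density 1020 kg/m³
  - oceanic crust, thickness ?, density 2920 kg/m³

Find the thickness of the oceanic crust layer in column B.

Take the compensation level at the base of the deeper column (depth z_c below the surface of column A) and equate Σ ρ_i t_i down to z_c; mantle fills any gap and the z_c terms cancel.
Column A: 29.5×2730 + (z_c − 29.5)×3330
Column B: 1.23×0 + 4.44×1020 + x×2920 + (z_c − 1.23 − 4.44 − x)×3330
The z_c×3330 term appears on both sides and cancels. Collect the known terms of each column as K = Σ(ρt)_known − 3330 × (depth of known layers): K_A = 80535 − 3330×29.5 = −17700; K_B = 4528.8 − 3330×(1.23 + 4.44) = −14352.3.
Balance: K_A = K_B − x×(3330 − 2920), so x = (K_B − K_A)/(3330 − 2920) = 3347.7/410 = 8.17 km.

8.17 km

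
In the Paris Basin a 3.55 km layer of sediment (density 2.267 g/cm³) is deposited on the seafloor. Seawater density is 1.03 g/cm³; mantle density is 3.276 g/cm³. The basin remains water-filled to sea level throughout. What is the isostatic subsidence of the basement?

1.96 km

Submarine loading: the sediment displaces seawater, and the subsidence is in turn flooded, so s (ρ_m − ρ_w) = t (ρ_sed − ρ_w).
s = 3.55 km × (2.267 − 1.03) / (3.276 − 1.03) = 1.96 km.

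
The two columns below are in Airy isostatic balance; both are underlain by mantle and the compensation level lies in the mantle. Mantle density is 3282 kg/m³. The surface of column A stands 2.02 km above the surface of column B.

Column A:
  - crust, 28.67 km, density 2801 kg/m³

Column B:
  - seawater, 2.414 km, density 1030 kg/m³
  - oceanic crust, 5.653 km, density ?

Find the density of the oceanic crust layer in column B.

2980 kg/m³

Take the compensation level at the base of the deeper column (depth z_c below the surface of column A) and equate Σ ρ_i t_i down to z_c; mantle fills any gap and the z_c terms cancel.
Column A: 28.67×2801 + (z_c − 28.67)×3282
Column B: 2.02×0 + 2.414×1030 + 5.653×ρ + (z_c − 2.02 − 8.067)×3282
The z_c×3282 term appears on both sides and cancels. Collect the known terms of each column as K = Σ(ρt)_known − 3282 × (depth of known layers): K_A = 80304.67 − 3282×28.67 = −13790.27; K_B = 2486.42 − 3282×(2.02 + 8.067) = −30619.114.
Balance: K_A = K_B + 5.653×ρ, so ρ = (K_A − K_B)/5.653 = 16828.8/5.653 = 2980 kg/m³.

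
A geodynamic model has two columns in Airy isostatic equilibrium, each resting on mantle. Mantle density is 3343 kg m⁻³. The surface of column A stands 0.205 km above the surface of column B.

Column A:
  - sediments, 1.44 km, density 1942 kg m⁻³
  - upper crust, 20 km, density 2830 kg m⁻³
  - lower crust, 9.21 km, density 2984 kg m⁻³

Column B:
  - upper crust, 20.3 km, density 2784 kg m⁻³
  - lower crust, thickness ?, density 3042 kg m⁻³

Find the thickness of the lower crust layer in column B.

Take the compensation level at the base of the deeper column (depth z_c below the surface of column A) and equate Σ ρ_i t_i down to z_c; mantle fills any gap and the z_c terms cancel.
Column A: 1.44×1942 + 20×2830 + 9.21×2984 + (z_c − 30.65)×3343
Column B: 0.205×0 + 20.3×2784 + x×3042 + (z_c − 0.205 − 20.3 − x)×3343
The z_c×3343 term appears on both sides and cancels. Collect the known terms of each column as K = Σ(ρt)_known − 3343 × (depth of known layers): K_A = 86879.12 − 3343×30.65 = −15583.83; K_B = 56515.2 − 3343×(0.205 + 20.3) = −12033.015.
Balance: K_A = K_B − x×(3343 − 3042), so x = (K_B − K_A)/(3343 − 3042) = 3550.82/301 = 11.8 km.

11.8 km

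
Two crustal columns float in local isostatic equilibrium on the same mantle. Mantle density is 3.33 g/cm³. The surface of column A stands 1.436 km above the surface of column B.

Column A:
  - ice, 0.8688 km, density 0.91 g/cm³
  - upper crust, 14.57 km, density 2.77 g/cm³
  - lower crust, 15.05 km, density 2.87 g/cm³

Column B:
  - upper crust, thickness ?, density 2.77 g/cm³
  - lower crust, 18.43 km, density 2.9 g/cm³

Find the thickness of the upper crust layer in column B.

Take the compensation level at the base of the deeper column (depth z_c below the surface of column A) and equate Σ ρ_i t_i down to z_c; mantle fills any gap and the z_c terms cancel.
Column A: 0.8688×0.91 + 14.57×2.77 + 15.05×2.87 + (z_c − 30.4888)×3.33
Column B: 1.436×0 + x×2.77 + 18.43×2.9 + (z_c − 1.436 − 18.43 − x)×3.33
The z_c×3.33 term appears on both sides and cancels. Collect the known terms of each column as K = Σ(ρt)_known − 3.33 × (depth of known layers): K_A = 84.343008 − 3.33×30.4888 = −17.184696; K_B = 53.447 − 3.33×(1.436 + 18.43) = −12.70678.
Balance: K_A = K_B − x×(3.33 − 2.77), so x = (K_B − K_A)/(3.33 − 2.77) = 4.47792/0.56 = 8 km.

8 km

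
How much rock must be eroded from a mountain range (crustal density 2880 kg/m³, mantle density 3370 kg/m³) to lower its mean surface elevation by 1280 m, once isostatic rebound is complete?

8800 m

Net drop Δ = e − u = e − e ρ_c/ρ_m = e (ρ_m − ρ_c)/ρ_m.
e = Δ ρ_m/(ρ_m − ρ_c) = 1280 m × 3370/490 = 8800 m.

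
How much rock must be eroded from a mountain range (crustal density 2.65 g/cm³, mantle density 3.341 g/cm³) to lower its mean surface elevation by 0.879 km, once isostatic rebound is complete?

4.25 km

Net drop Δ = e − u = e − e ρ_c/ρ_m = e (ρ_m − ρ_c)/ρ_m.
e = Δ ρ_m/(ρ_m − ρ_c) = 0.879 km × 3.341/0.691 = 4.25 km.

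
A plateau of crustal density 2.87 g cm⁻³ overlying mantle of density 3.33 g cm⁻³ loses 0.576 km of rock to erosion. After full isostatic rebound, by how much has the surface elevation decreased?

0.0796 km

Rebound u = e ρ_c/ρ_m = 0.576 km × 2.87/3.33 = 0.4964 km.
Net surface drop = e − u = 0.576 km − 0.4964 km = e (ρ_m − ρ_c)/ρ_m = 0.0796 km.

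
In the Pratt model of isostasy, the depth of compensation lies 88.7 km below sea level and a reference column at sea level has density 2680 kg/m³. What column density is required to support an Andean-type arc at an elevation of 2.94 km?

Pratt balance: ρ_ref D = ρ (D + h).
ρ = ρ_ref D/(D + h) = 2680 × 88.7 km/(88.7 km + 2.94 km) = 2590 kg/m³.

2590 kg/m³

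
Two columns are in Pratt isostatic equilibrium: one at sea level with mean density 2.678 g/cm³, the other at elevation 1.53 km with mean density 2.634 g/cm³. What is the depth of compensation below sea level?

91.6 km

ρ_ref D = ρ (D + h) → D (ρ_ref − ρ) = ρ h.
D = ρ h/(ρ_ref − ρ) = 2.634 × 1.53 km/(2.678 − 2.634) = 91.6 km.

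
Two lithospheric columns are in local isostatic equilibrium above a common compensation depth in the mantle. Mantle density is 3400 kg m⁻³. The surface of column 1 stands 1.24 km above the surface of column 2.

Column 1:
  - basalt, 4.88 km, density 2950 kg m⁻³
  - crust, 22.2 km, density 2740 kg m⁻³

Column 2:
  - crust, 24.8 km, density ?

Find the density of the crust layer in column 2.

Take the compensation level at the base of the deeper column (depth z_c below the surface of column 1) and equate Σ ρ_i t_i down to z_c; mantle fills any gap and the z_c terms cancel.
Column 1: 4.88×2950 + 22.2×2740 + (z_c − 27.08)×3400
Column 2: 1.24×0 + 24.8×ρ + (z_c − 1.24 − 24.8)×3400
The z_c×3400 term appears on both sides and cancels. Collect the known terms of each column as K = Σ(ρt)_known − 3400 × (depth of known layers): K_1 = 75224 − 3400×27.08 = −16848; K_2 = 0 − 3400×(1.24 + 24.8) = −88536.
Balance: K_1 = K_2 + 24.8×ρ, so ρ = (K_1 − K_2)/24.8 = 71688/24.8 = 2890 kg m⁻³.

2890 kg m⁻³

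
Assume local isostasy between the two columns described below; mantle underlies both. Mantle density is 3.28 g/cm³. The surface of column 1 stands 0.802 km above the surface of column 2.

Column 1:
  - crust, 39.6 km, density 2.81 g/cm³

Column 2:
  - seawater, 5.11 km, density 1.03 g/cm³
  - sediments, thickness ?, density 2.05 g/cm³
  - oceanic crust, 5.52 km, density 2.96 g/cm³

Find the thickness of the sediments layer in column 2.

Take the compensation level at the base of the deeper column (depth z_c below the surface of column 1) and equate Σ ρ_i t_i down to z_c; mantle fills any gap and the z_c terms cancel.
Column 1: 39.6×2.81 + (z_c − 39.6)×3.28
Column 2: 0.802×0 + 5.11×1.03 + x×2.05 + 5.52×2.96 + (z_c − 0.802 − 10.63 − x)×3.28
The z_c×3.28 term appears on both sides and cancels. Collect the known terms of each column as K = Σ(ρt)_known − 3.28 × (depth of known layers): K_1 = 111.276 − 3.28×39.6 = −18.612; K_2 = 21.6025 − 3.28×(0.802 + 10.63) = −15.89446.
Balance: K_1 = K_2 − x×(3.28 − 2.05), so x = (K_2 − K_1)/(3.28 − 2.05) = 2.71754/1.23 = 2.21 km.

2.21 km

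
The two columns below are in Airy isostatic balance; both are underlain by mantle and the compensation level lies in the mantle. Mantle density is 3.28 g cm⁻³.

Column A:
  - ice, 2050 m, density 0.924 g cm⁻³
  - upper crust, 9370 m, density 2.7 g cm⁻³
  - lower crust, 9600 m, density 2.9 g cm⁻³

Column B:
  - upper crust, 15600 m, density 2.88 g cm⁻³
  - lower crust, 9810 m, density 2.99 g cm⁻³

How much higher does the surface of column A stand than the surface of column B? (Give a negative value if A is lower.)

For any compensation level in the mantle, the mantle terms cancel and isostasy reduces to e = (Σt_A − Σt_B) − (Σ(ρt)_A − Σ(ρt)_B) / ρ_m.
Σt_A = 21020 m; Σt_B = 25410 m; Σ(ρt)_A = 55033.2; Σ(ρt)_B = 74259.9 (in m·g cm⁻³).
e = (21020 − 25410) − (55033.2 − 74259.9) / 3.28 = 1470 m.

1470 m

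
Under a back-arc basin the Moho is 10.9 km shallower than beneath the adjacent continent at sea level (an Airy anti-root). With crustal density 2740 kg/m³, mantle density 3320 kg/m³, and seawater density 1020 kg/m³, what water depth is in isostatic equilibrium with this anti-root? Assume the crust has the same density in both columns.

3.68 km

Replacing a thickness d of crust by seawater at the top must be balanced by replacing crust with mantle at the base: d (ρ_c − ρ_w) = a (ρ_m − ρ_c).
d = a (ρ_m − ρ_c)/(ρ_c − ρ_w) = 10.9 km × 580/1720 = 3.68 km.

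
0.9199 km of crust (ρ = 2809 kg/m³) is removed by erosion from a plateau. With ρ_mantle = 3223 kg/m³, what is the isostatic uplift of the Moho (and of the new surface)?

0.802 km

Unloading: uplift u = e ρ_c/ρ_m = 0.9199 km × 2809/3223 = 0.802 km.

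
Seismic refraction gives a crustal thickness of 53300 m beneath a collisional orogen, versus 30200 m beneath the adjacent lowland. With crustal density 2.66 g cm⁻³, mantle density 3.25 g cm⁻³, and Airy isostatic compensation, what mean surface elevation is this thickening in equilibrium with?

Excess crust Δ = 53300 m − 30200 m = 23100 m, split between elevation h and root r with h + r = Δ.
Airy balance ρ_c h = (ρ_m − ρ_c) r gives r = h ρ_c/(ρ_m − ρ_c), so h (1 + ρ_c/(ρ_m − ρ_c)) = Δ, i.e. h = Δ (ρ_m − ρ_c)/ρ_m.
h = 23100 m × 0.59/3.25 = 4190 m.

4190 m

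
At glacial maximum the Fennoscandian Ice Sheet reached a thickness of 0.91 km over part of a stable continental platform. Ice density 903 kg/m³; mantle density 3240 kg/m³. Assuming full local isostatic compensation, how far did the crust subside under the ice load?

0.254 km

Isostatic balance requires: the ice load ρ_ice t is balanced by mantle displaced below, ρ_m s.
s = t ρ_ice / ρ_m = 0.91 km × 903/3240 = 0.254 km.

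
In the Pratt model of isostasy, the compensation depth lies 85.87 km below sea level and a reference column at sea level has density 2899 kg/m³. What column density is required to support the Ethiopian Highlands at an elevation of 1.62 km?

2850 kg/m³

Pratt balance: ρ_ref D = ρ (D + h).
ρ = ρ_ref D/(D + h) = 2899 × 85.87 km/(85.87 km + 1.62 km) = 2850 kg/m³.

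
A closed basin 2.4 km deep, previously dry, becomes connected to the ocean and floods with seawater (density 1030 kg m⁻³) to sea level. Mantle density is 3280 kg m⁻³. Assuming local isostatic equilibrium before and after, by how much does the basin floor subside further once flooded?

1.1 km

After flooding the water column is d + s deep. Its weight must equal the weight of mantle displaced by the extra subsidence s: (d + s) ρ_w = s ρ_m.
s = d ρ_w / (ρ_m − ρ_w) = 2.4 km × 1030/(3280 − 1030) = 1.1 km.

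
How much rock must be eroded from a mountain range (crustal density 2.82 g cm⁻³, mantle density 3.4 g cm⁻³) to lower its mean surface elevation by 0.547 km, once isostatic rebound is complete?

Net drop Δ = e − u = e − e ρ_c/ρ_m = e (ρ_m − ρ_c)/ρ_m.
e = Δ ρ_m/(ρ_m − ρ_c) = 0.547 km × 3.4/0.58 = 3.21 km.

3.21 km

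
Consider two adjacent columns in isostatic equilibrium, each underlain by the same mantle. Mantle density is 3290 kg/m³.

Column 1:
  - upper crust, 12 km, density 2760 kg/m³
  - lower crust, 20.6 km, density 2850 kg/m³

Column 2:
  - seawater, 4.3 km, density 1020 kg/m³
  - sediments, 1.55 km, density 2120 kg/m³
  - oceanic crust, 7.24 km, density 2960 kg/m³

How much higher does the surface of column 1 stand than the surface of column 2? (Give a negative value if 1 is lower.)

For any compensation level in the mantle, the mantle terms cancel and isostasy reduces to e = (Σt_1 − Σt_2) − (Σ(ρt)_1 − Σ(ρt)_2) / ρ_m.
Σt_1 = 32.6 km; Σt_2 = 13.09 km; Σ(ρt)_1 = 91830; Σ(ρt)_2 = 29102.4 (in km·kg/m³).
e = (32.6 − 13.09) − (91830 − 29102.4) / 3290 = 0.444 km.

0.444 km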